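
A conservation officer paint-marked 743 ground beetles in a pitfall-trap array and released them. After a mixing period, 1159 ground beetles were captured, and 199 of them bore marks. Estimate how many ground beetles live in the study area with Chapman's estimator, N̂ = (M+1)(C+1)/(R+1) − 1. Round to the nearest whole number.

N ≈ 4314

N̂ = (743+1)(1159+1)/(199+1) − 1 = 744·1160/200 − 1
= 863040/200 − 1 ≈ 4315.2 − 1 ≈ 4314.2 → 4314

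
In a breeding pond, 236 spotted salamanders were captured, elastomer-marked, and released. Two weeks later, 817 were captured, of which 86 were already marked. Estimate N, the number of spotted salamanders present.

N = 2242

The marked fraction in the recapture sample should equal the marked fraction in the population: 86/817 = 236/N.
N = (236 × 817) / 86 = 192812 / 86 = 2242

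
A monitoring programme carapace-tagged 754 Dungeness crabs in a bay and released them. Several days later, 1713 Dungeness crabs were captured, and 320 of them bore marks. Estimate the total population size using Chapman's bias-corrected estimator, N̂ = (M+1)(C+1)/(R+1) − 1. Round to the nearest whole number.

N ≈ 4030

N̂ = (754+1)(1713+1)/(320+1) − 1 = 755·1714/321 − 1
= 1294070/321 − 1 ≈ 4031.4 − 1 ≈ 4030.4 → 4030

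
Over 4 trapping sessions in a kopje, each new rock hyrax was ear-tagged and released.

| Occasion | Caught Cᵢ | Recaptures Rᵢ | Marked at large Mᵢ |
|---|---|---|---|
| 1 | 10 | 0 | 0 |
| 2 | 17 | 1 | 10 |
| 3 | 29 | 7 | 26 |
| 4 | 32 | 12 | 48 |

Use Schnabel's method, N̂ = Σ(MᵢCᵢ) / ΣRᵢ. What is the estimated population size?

N = 123

Σ MᵢCᵢ = 0·10 + 10·17 + 26·29 + 48·32 = 0 + 170 + 754 + 1536 = 2460
Σ Rᵢ = 0 + 1 + 7 + 12 = 20
N̂ = 2460 / 20 = 123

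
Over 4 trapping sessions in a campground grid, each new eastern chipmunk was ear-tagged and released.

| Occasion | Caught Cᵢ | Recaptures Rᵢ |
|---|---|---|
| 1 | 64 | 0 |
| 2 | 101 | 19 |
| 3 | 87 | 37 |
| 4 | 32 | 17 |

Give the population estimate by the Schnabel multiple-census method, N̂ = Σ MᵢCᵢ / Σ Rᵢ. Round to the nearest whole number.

Marked at large before each occasion: Mᵢ = Σⱼ<ᵢ (Cⱼ − Rⱼ) → M1=0, M2=64, M3=146, M4=196
Σ MᵢCᵢ = 0·64 + 64·101 + 146·87 + 196·32 = 0 + 6464 + 12702 + 6272 = 25438
Σ Rᵢ = 0 + 19 + 37 + 17 = 73
N̂ = 25438 / 73 ≈ 348.47 → 348

N ≈ 348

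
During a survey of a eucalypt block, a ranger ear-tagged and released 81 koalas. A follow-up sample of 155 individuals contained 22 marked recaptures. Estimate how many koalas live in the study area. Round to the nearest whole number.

If marked individuals mix randomly, R/C ≈ M/N, giving N ≈ M·C/R.
N = (81 × 155) / 22 = 12555 / 22 ≈ 570.7 → 571

N ≈ 571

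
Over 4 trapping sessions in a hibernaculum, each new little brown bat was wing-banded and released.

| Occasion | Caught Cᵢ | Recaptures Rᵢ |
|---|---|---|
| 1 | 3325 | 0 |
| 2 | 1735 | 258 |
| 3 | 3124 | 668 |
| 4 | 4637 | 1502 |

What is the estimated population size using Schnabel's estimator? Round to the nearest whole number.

N ≈ 22,416

Marked at large before each occasion: Mᵢ = Σⱼ<ᵢ (Cⱼ − Rⱼ) → M1=0, M2=3325, M3=4802, M4=7258
Σ MᵢCᵢ = 0·3325 + 3325·1735 + 4802·3124 + 7258·4637 = 0 + 5768875 + 15001448 + 33655346 = 54425669
Σ Rᵢ = 0 + 258 + 668 + 1502 = 2428
N̂ = 54425669 / 2428 ≈ 22415.8 → 22416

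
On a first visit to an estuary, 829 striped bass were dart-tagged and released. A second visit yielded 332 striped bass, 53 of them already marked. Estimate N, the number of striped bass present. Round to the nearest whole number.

N ≈ 5193

N = (829 × 332) / 53 = 275228 / 53 ≈ 5193.0 → 5193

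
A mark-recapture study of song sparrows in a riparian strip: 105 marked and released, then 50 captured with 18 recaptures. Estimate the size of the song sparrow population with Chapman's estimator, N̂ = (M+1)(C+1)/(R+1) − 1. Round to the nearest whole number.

N̂ = (105+1)(50+1)/(18+1) − 1 = 106·51/19 − 1
= 5406/19 − 1 ≈ 284.5 − 1 ≈ 283.5 → 284

N ≈ 284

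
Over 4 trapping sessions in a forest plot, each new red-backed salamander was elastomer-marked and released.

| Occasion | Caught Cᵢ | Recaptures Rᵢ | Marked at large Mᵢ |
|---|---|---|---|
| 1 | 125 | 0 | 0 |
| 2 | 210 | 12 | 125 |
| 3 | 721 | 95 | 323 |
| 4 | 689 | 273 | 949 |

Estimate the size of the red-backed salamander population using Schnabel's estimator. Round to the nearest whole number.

Σ MᵢCᵢ = 0·125 + 125·210 + 323·721 + 949·689 = 0 + 26250 + 232883 + 653861 = 912994
Σ Rᵢ = 0 + 12 + 95 + 273 = 380
N̂ = 912994 / 380 ≈ 2402.6 → 2403

N ≈ 2403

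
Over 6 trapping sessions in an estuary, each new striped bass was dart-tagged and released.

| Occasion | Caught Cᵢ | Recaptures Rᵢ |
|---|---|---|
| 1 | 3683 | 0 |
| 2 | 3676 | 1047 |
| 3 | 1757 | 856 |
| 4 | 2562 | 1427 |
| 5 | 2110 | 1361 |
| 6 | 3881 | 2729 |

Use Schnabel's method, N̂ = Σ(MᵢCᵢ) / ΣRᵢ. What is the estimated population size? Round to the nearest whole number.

Marked at large before each occasion: Mᵢ = Σⱼ<ᵢ (Cⱼ − Rⱼ) → M1=0, M2=3683, M3=6312, M4=7213, M5=8348, M6=9097
Σ MᵢCᵢ = 0·3683 + 3683·3676 + 6312·1757 + 7213·2562 + 8348·2110 + 9097·3881 = 0 + 13538708 + 11090184 + 18479706 + 17614280 + 35305457 = 96028335
Σ Rᵢ = 0 + 1047 + 856 + 1427 + 1361 + 2729 = 7420
N̂ = 96028335 / 7420 ≈ 12941.8 → 12942

N ≈ 12,942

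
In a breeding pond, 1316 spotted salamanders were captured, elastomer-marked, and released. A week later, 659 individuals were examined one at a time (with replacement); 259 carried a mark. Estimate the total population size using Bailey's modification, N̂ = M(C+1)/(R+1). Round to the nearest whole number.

N̂ = 1316·(659+1)/(259+1) = 1316·660/260 = 868560/260 ≈ 3340.6 → 3341

N ≈ 3341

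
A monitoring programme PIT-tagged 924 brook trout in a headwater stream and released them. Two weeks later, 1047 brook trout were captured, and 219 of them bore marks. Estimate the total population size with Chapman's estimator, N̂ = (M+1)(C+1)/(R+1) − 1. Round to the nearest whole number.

N ≈ 4405

N̂ = (924+1)(1047+1)/(219+1) − 1 = 925·1048/220 − 1
= 969400/220 − 1 ≈ 4406.4 − 1 ≈ 4405.4 → 4405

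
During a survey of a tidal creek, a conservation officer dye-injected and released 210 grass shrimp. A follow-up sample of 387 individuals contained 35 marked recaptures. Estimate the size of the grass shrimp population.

N = 2322

Lincoln-Petersen assumes M/N = R/C, so N = M·C / R.
N = (210 × 387) / 35 = 81270 / 35 = 2322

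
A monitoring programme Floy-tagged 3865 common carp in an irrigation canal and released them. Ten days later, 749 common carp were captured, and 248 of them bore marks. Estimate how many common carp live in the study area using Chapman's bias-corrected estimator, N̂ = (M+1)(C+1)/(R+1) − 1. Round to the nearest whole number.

N ≈ 11,644

N̂ = (3865+1)(749+1)/(248+1) − 1 = 3866·750/249 − 1
= 2899500/249 − 1 ≈ 11644.6 − 1 ≈ 11643.6 → 11644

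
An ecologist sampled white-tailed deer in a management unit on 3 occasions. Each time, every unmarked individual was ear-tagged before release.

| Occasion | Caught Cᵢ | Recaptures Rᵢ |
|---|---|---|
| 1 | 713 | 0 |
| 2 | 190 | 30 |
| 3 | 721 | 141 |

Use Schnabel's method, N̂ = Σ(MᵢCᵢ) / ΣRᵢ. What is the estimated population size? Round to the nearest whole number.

Marked at large before each occasion: Mᵢ = Σⱼ<ᵢ (Cⱼ − Rⱼ) → M1=0, M2=713, M3=873
Σ MᵢCᵢ = 0·713 + 713·190 + 873·721 = 0 + 135470 + 629433 = 764903
Σ Rᵢ = 0 + 30 + 141 = 171
N̂ = 764903 / 171 ≈ 4473.1 → 4473

N ≈ 4473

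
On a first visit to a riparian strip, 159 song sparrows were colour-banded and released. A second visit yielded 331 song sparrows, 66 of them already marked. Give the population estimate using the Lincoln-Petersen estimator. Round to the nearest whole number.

N ≈ 797

N = (159 × 331) / 66 = 52629 / 66 ≈ 797.4 → 797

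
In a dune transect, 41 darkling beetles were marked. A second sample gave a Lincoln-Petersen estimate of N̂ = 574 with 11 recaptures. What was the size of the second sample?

C = 154

From N = M·C/R: C = N·R / M = 574·11 / 41 = 6314 / 41 = 154.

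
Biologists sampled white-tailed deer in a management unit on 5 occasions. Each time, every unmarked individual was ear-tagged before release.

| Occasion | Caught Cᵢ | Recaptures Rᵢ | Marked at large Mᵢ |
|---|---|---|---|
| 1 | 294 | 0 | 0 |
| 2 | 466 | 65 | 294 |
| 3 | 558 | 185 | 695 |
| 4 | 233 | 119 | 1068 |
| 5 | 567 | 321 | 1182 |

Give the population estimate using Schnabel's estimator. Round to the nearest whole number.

Σ MᵢCᵢ = 0·294 + 294·466 + 695·558 + 1068·233 + 1182·567 = 0 + 137004 + 387810 + 248844 + 670194 = 1443852
Σ Rᵢ = 0 + 65 + 185 + 119 + 321 = 690
N̂ = 1443852 / 690 ≈ 2092.5 → 2093

N ≈ 2093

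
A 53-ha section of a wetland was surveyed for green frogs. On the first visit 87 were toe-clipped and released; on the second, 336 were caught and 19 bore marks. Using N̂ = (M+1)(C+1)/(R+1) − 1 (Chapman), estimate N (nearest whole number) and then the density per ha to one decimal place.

density ≈ 28.0 green frogs per ha

N̂ = 88·337/20 − 1 = 29656/20 − 1 ≈ 1481.8 → 1482
Density = N̂ / area = 1482 / 53 ≈ 27.96 → 28.0 per ha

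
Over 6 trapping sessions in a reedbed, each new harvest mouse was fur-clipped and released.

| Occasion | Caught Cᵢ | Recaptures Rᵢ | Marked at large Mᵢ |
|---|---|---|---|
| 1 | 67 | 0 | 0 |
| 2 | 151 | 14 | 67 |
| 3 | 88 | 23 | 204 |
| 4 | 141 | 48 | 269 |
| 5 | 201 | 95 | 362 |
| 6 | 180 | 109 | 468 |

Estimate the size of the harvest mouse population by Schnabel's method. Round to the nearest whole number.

N ≈ 772

Σ MᵢCᵢ = 0·67 + 67·151 + 204·88 + 269·141 + 362·201 + 468·180 = 0 + 10117 + 17952 + 37929 + 72762 + 84240 = 223000
Σ Rᵢ = 0 + 14 + 23 + 48 + 95 + 109 = 289
N̂ = 223000 / 289 ≈ 771.6 → 772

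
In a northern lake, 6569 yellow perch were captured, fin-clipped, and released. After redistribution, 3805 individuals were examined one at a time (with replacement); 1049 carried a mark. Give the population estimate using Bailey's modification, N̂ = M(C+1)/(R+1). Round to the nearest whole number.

N̂ = 6569·(3805+1)/(1049+1) = 6569·3806/1050 = 25001614/1050 ≈ 23811.1 → 23811

N ≈ 23,811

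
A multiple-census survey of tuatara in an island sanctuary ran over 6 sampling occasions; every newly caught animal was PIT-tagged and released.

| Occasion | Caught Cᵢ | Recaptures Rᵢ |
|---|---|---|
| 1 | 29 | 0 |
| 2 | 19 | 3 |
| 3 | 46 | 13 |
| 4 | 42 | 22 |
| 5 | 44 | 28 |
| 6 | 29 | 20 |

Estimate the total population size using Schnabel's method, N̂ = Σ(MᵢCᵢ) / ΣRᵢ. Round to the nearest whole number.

N ≈ 157

Marked at large before each occasion: Mᵢ = Σⱼ<ᵢ (Cⱼ − Rⱼ) → M1=0, M2=29, M3=45, M4=78, M5=98, M6=114
Σ MᵢCᵢ = 0·29 + 29·19 + 45·46 + 78·42 + 98·44 + 114·29 = 0 + 551 + 2070 + 3276 + 4312 + 3306 = 13515
Σ Rᵢ = 0 + 3 + 13 + 22 + 28 + 20 = 86
N̂ = 13515 / 86 ≈ 157.2 → 157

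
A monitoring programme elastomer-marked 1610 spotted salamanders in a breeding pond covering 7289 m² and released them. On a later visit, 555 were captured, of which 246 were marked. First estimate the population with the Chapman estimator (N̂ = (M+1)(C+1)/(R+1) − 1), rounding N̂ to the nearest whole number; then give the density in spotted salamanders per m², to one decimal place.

N̂ = 1611·556/247 − 1 = 895716/247 − 1 ≈ 3625.4 → 3625
Density = N̂ / area = 3625 / 7289 ≈ 0.50 → 0.5 per m²

density ≈ 0.5 spotted salamanders per m²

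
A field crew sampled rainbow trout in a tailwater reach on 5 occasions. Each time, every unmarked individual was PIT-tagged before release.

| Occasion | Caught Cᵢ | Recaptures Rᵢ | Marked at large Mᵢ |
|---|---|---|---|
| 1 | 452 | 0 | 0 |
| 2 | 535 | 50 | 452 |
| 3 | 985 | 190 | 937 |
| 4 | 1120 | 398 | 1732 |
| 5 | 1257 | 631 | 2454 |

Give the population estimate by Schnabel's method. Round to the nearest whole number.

Σ MᵢCᵢ = 0·452 + 452·535 + 937·985 + 1732·1120 + 2454·1257 = 0 + 241820 + 922945 + 1939840 + 3084678 = 6189283
Σ Rᵢ = 0 + 50 + 190 + 398 + 631 = 1269
N̂ = 6189283 / 1269 ≈ 4877.3 → 4877

N ≈ 4877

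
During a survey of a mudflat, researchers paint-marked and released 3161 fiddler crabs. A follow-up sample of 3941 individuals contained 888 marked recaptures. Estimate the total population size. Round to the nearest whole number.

The marked fraction in the recapture sample should equal the marked fraction in the population: 888/3941 = 3161/N.
N = (3161 × 3941) / 888 = 12457501 / 888 ≈ 14028.7 → 14029

N ≈ 14,029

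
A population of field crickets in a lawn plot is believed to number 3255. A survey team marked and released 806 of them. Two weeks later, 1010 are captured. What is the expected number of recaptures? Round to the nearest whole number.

Expected recaptures E[R] = M·C / N.
E[R] = 806 × 1010 / 3255 = 814060 / 3255 ≈ 250.1 → 250

expected recaptures ≈ 250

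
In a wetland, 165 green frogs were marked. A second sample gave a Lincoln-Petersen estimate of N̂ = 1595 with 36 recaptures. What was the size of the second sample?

From N = M·C/R: C = N·R / M = 1595·36 / 165 = 57420 / 165 = 348.

C = 348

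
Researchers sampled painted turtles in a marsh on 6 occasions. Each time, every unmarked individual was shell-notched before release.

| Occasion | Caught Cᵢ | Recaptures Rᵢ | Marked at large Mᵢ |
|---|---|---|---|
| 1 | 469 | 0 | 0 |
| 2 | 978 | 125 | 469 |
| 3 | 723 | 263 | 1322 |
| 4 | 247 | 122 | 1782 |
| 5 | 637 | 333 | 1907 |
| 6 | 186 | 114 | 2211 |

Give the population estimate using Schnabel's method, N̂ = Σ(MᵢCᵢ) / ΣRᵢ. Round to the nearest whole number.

Σ MᵢCᵢ = 0·469 + 469·978 + 1322·723 + 1782·247 + 1907·637 + 2211·186 = 0 + 458682 + 955806 + 440154 + 1214759 + 411246 = 3480647
Σ Rᵢ = 0 + 125 + 263 + 122 + 333 + 114 = 957
N̂ = 3480647 / 957 ≈ 3637.0 → 3637

N ≈ 3637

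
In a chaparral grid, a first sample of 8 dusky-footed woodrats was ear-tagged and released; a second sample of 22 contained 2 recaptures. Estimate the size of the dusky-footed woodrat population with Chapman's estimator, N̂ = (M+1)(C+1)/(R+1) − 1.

N = 68

N̂ = (8+1)(22+1)/(2+1) − 1 = 9·23/3 − 1
= 207/3 − 1 = 69 − 1 = 68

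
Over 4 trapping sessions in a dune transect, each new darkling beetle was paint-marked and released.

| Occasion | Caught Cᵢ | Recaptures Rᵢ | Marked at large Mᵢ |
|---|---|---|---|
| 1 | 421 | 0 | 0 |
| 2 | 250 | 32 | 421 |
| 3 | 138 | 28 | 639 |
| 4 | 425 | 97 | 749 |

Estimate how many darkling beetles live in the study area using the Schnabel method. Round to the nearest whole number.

Σ MᵢCᵢ = 0·421 + 421·250 + 639·138 + 749·425 = 0 + 105250 + 88182 + 318325 = 511757
Σ Rᵢ = 0 + 32 + 28 + 97 = 157
N̂ = 511757 / 157 ≈ 3259.6 → 3260

N ≈ 3260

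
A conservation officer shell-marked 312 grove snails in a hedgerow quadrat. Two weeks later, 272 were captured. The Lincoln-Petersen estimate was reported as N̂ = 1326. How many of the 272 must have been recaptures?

R = 64

From N = M·C/R: R = M·C / N = 312·272 / 1326 = 84864 / 1326 = 64.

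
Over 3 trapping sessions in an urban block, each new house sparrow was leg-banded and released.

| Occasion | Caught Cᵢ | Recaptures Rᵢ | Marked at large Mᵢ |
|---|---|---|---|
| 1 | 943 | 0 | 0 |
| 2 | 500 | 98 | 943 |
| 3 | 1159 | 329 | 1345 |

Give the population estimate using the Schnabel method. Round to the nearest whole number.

Σ MᵢCᵢ = 0·943 + 943·500 + 1345·1159 = 0 + 471500 + 1558855 = 2030355
Σ Rᵢ = 0 + 98 + 329 = 427
N̂ = 2030355 / 427 ≈ 4754.9 → 4755

N ≈ 4755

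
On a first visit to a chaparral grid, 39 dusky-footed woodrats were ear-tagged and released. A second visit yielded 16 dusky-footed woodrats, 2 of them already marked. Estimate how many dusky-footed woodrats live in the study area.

N = (39 × 16) / 2 = 624 / 2 = 312

N = 312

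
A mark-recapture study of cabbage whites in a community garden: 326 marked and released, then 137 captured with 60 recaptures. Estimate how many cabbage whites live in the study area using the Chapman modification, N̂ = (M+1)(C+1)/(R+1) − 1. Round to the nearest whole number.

N̂ = (326+1)(137+1)/(60+1) − 1 = 327·138/61 − 1
= 45126/61 − 1 ≈ 739.8 − 1 ≈ 738.8 → 739

N ≈ 739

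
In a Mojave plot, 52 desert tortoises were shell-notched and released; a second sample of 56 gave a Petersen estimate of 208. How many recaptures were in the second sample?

From N = M·C/R: R = M·C / N = 52·56 / 208 = 2912 / 208 = 14.

R = 14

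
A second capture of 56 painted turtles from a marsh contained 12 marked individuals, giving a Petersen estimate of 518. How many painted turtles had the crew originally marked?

From N = M·C/R: M = N·R / C = 518·12 / 56 = 6216 / 56 = 111.

M = 111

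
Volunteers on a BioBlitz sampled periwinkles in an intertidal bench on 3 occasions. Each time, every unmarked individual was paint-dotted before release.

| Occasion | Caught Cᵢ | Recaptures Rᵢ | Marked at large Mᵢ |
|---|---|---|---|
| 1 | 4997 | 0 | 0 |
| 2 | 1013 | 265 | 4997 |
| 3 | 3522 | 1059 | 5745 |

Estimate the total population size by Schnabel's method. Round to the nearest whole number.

N ≈ 19,106

Σ MᵢCᵢ = 0·4997 + 4997·1013 + 5745·3522 = 0 + 5061961 + 20233890 = 25295851
Σ Rᵢ = 0 + 265 + 1059 = 1324
N̂ = 25295851 / 1324 ≈ 19105.6 → 19106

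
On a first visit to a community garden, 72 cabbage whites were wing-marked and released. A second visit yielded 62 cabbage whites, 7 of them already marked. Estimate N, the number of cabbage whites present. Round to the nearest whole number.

N ≈ 638

If marked individuals mix randomly, R/C ≈ M/N, giving N ≈ M·C/R.
N = (72 × 62) / 7 = 4464 / 7 ≈ 637.7 → 638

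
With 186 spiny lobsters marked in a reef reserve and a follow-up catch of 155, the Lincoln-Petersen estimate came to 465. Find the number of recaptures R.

From N = M·C/R: R = M·C / N = 186·155 / 465 = 28830 / 465 = 62.

R = 62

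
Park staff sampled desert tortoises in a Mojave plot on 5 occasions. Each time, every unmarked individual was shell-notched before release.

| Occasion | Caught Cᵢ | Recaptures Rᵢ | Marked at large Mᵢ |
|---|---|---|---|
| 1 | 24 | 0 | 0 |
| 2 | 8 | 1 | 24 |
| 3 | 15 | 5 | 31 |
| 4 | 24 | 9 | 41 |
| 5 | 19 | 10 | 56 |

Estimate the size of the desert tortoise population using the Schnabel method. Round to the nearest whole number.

N ≈ 108

Σ MᵢCᵢ = 0·24 + 24·8 + 31·15 + 41·24 + 56·19 = 0 + 192 + 465 + 984 + 1064 = 2705
Σ Rᵢ = 0 + 1 + 5 + 9 + 10 = 25
N̂ = 2705 / 25 ≈ 108.2 → 108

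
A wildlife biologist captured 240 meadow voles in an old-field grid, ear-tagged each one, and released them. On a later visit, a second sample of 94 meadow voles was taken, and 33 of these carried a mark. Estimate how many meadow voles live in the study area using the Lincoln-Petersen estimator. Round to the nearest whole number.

The marked fraction in the recapture sample should equal the marked fraction in the population: 33/94 = 240/N.
N = (240 × 94) / 33 = 22560 / 33 ≈ 683.6 → 684

N ≈ 684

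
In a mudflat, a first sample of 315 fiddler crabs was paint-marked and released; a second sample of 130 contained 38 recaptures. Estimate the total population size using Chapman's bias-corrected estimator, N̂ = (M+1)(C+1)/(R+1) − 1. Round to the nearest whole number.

N ≈ 1060

N̂ = (315+1)(130+1)/(38+1) − 1 = 316·131/39 − 1
= 41396/39 − 1 ≈ 1061.4 − 1 ≈ 1060.4 → 1060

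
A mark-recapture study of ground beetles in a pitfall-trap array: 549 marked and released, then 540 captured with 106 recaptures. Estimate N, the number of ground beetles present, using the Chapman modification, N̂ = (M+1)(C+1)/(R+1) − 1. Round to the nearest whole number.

N ≈ 2780

N̂ = (549+1)(540+1)/(106+1) − 1 = 550·541/107 − 1
= 297550/107 − 1 ≈ 2780.8 − 1 ≈ 2779.8 → 2780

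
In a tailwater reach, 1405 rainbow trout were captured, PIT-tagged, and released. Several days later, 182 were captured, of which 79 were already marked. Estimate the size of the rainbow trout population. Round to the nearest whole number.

If marked individuals mix randomly, R/C ≈ M/N, giving N ≈ M·C/R.
N = (1405 × 182) / 79 = 255710 / 79 ≈ 3236.8 → 3237

N ≈ 3237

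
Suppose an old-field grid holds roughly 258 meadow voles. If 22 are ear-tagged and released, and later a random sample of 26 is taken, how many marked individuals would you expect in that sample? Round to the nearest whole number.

expected recaptures ≈ 2

Expected recaptures E[R] = M·C / N.
E[R] = 22 × 26 / 258 = 572 / 258 ≈ 2.2 → 2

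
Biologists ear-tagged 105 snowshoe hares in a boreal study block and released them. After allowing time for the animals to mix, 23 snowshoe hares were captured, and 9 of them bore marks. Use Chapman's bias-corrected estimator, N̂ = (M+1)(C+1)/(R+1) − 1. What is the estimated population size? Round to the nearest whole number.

N ≈ 253

N̂ = (105+1)(23+1)/(9+1) − 1 = 106·24/10 − 1
= 2544/10 − 1 ≈ 254.4 − 1 ≈ 253.4 → 253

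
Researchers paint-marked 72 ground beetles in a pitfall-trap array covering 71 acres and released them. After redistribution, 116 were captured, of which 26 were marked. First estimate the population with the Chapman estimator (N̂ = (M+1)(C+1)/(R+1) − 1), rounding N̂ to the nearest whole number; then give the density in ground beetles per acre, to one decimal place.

density ≈ 4.4 ground beetles per acre

N̂ = 73·117/27 − 1 = 8541/27 − 1 ≈ 315.3 → 315
Density = N̂ / area = 315 / 71 ≈ 4.44 → 4.4 per acre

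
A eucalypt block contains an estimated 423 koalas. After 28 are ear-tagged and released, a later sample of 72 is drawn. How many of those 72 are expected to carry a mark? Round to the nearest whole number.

expected recaptures ≈ 5

Expected recaptures E[R] = M·C / N.
E[R] = 28 × 72 / 423 = 2016 / 423 ≈ 4.8 → 5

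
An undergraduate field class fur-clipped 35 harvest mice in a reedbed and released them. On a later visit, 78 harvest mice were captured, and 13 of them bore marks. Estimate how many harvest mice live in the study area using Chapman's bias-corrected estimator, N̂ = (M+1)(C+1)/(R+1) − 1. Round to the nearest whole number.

N ≈ 202

N̂ = (35+1)(78+1)/(13+1) − 1 = 36·79/14 − 1
= 2844/14 − 1 ≈ 203.1 − 1 ≈ 202.1 → 202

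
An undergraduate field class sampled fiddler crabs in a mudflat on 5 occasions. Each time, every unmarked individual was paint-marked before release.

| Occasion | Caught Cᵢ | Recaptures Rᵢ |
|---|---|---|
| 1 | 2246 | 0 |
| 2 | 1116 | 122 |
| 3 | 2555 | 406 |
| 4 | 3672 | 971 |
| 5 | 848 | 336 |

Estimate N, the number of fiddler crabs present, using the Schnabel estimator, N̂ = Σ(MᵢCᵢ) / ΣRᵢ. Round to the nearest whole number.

N ≈ 20,400

Marked at large before each occasion: Mᵢ = Σⱼ<ᵢ (Cⱼ − Rⱼ) → M1=0, M2=2246, M3=3240, M4=5389, M5=8090
Σ MᵢCᵢ = 0·2246 + 2246·1116 + 3240·2555 + 5389·3672 + 8090·848 = 0 + 2506536 + 8278200 + 19788408 + 6860320 = 37433464
Σ Rᵢ = 0 + 122 + 406 + 971 + 336 = 1835
N̂ = 37433464 / 1835 ≈ 20399.7 → 20400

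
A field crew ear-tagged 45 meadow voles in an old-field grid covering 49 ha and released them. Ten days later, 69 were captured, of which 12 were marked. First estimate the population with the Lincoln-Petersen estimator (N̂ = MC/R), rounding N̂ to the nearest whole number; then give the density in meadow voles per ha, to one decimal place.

density ≈ 5.3 meadow voles per ha

N̂ = 45·69/12 = 3105/12 ≈ 258.8 → 259
Density = N̂ / area = 259 / 49 ≈ 5.29 → 5.3 per ha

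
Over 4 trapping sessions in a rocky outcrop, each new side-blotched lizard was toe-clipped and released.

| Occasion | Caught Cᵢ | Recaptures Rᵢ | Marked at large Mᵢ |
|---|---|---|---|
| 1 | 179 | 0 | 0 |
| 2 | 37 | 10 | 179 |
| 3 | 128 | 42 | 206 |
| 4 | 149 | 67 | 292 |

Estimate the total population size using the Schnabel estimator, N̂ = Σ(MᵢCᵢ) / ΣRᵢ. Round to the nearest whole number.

N ≈ 643

Σ MᵢCᵢ = 0·179 + 179·37 + 206·128 + 292·149 = 0 + 6623 + 26368 + 43508 = 76499
Σ Rᵢ = 0 + 10 + 42 + 67 = 119
N̂ = 76499 / 119 ≈ 642.8 → 643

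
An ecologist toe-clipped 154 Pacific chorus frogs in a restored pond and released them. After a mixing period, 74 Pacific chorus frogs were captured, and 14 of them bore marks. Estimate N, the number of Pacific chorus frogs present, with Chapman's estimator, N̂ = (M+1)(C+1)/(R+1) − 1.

N = 774

N̂ = (154+1)(74+1)/(14+1) − 1 = 155·75/15 − 1
= 11625/15 − 1 = 775 − 1 = 774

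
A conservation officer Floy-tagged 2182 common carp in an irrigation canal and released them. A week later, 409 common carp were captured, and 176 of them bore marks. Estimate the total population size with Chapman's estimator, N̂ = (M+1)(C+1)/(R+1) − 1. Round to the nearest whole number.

N ≈ 5056

N̂ = (2182+1)(409+1)/(176+1) − 1 = 2183·410/177 − 1
= 895030/177 − 1 ≈ 5056.7 − 1 ≈ 5055.7 → 5056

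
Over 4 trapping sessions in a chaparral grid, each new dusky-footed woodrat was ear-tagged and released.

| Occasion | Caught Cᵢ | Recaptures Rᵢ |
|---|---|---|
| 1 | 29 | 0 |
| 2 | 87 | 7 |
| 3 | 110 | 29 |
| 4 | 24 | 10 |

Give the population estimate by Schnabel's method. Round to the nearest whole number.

N ≈ 415

Marked at large before each occasion: Mᵢ = Σⱼ<ᵢ (Cⱼ − Rⱼ) → M1=0, M2=29, M3=109, M4=190
Σ MᵢCᵢ = 0·29 + 29·87 + 109·110 + 190·24 = 0 + 2523 + 11990 + 4560 = 19073
Σ Rᵢ = 0 + 7 + 29 + 10 = 46
N̂ = 19073 / 46 ≈ 414.6 → 415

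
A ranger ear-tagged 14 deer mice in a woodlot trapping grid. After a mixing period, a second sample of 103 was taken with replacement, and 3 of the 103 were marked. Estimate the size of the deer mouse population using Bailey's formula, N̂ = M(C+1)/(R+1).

N̂ = 14·(103+1)/(3+1) = 14·104/4 = 1456/4 = 364

N = 364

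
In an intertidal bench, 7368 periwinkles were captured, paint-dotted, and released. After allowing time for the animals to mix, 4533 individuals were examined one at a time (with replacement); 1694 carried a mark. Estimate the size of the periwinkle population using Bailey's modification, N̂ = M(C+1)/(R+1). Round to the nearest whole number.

N̂ = 7368·(4533+1)/(1694+1) = 7368·4534/1695 = 33406512/1695 ≈ 19708.9 → 19709

N ≈ 19,709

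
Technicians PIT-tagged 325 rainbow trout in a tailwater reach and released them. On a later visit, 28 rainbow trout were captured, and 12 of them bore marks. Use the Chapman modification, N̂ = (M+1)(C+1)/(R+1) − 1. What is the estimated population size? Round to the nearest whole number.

N̂ = (325+1)(28+1)/(12+1) − 1 = 326·29/13 − 1
= 9454/13 − 1 ≈ 727.2 − 1 ≈ 726.2 → 726

N ≈ 726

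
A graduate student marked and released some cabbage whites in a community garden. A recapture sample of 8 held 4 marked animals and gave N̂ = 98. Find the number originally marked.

From N = M·C/R: M = N·R / C = 98·4 / 8 = 392 / 8 = 49.

M = 49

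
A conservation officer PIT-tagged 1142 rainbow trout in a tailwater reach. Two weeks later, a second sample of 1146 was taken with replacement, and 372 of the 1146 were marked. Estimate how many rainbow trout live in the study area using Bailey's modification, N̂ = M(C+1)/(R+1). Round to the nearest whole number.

N ≈ 3512

N̂ = 1142·(1146+1)/(372+1) = 1142·1147/373 = 1309874/373 ≈ 3511.7 → 3512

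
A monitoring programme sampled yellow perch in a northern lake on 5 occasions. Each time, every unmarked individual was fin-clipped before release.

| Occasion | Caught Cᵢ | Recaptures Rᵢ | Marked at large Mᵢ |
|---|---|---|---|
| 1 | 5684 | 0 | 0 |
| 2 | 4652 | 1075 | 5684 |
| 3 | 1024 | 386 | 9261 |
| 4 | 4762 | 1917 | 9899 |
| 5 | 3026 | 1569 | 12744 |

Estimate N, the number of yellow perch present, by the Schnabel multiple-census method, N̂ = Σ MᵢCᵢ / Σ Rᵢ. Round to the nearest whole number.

Σ MᵢCᵢ = 0·5684 + 5684·4652 + 9261·1024 + 9899·4762 + 12744·3026 = 0 + 26441968 + 9483264 + 47139038 + 38563344 = 121627614
Σ Rᵢ = 0 + 1075 + 386 + 1917 + 1569 = 4947
N̂ = 121627614 / 4947 ≈ 24586.1 → 24586

N ≈ 24,586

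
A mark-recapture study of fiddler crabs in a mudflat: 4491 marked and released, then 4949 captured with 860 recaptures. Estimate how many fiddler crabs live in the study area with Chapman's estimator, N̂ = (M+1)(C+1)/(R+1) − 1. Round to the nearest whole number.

N̂ = (4491+1)(4949+1)/(860+1) − 1 = 4492·4950/861 − 1
= 22235400/861 − 1 ≈ 25825.1 − 1 ≈ 25824.1 → 25824

N ≈ 25,824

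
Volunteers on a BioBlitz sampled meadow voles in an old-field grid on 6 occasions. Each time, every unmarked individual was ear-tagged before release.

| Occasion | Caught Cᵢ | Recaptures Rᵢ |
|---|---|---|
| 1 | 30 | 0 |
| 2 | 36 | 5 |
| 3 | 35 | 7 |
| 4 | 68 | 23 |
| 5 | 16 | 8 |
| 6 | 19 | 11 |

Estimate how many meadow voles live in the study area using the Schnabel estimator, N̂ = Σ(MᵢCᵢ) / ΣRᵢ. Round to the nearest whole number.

Marked at large before each occasion: Mᵢ = Σⱼ<ᵢ (Cⱼ − Rⱼ) → M1=0, M2=30, M3=61, M4=89, M5=134, M6=142
Σ MᵢCᵢ = 0·30 + 30·36 + 61·35 + 89·68 + 134·16 + 142·19 = 0 + 1080 + 2135 + 6052 + 2144 + 2698 = 14109
Σ Rᵢ = 0 + 5 + 7 + 23 + 8 + 11 = 54
N̂ = 14109 / 54 ≈ 261.3 → 261

N ≈ 261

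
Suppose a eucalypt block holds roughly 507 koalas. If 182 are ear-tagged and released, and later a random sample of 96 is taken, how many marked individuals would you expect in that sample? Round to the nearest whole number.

Expected recaptures E[R] = M·C / N.
E[R] = 182 × 96 / 507 = 17472 / 507 ≈ 34.46 → 34

expected recaptures ≈ 34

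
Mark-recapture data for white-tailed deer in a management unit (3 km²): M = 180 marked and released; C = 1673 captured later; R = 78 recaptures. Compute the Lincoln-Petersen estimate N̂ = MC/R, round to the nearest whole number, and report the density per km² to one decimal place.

N̂ = 180·1673/78 = 301140/78 ≈ 3860.8 → 3861
Density = N̂ / area = 3861 / 3 = 1287.0 per km²

density ≈ 1287.0 white-tailed deer per km²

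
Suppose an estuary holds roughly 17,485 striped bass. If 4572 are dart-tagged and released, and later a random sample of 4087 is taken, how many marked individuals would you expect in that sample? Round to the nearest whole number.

The marked fraction of the population is 4572/17485, so in a sample of 4087 expect C·(M/N) marked.
E[R] = 4572 × 4087 / 17485 = 18685764 / 17485 ≈ 1068.7 → 1069

expected recaptures ≈ 1069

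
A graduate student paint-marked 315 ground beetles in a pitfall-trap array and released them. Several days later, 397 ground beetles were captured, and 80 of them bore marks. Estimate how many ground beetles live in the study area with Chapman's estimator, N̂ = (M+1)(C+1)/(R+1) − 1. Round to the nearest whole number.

N̂ = (315+1)(397+1)/(80+1) − 1 = 316·398/81 − 1
= 125768/81 − 1 ≈ 1552.7 − 1 ≈ 1551.7 → 1552

N ≈ 1552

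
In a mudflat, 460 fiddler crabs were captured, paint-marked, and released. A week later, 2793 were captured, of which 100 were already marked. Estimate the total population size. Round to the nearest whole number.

If marked individuals mix randomly, R/C ≈ M/N, giving N ≈ M·C/R.
N = (460 × 2793) / 100 = 1284780 / 100 ≈ 12847.8 → 12848

N ≈ 12,848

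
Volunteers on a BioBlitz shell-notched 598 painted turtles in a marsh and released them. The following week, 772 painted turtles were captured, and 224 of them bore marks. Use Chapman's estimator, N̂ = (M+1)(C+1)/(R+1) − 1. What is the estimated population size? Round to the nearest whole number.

N ≈ 2057

N̂ = (598+1)(772+1)/(224+1) − 1 = 599·773/225 − 1
= 463027/225 − 1 ≈ 2057.9 − 1 ≈ 2056.9 → 2057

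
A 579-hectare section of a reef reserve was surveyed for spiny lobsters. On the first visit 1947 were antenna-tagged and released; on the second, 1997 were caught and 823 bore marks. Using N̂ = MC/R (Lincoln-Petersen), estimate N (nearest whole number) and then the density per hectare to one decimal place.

N̂ = 1947·1997/823 = 3888159/823 ≈ 4724.4 → 4724
Density = N̂ / area = 4724 / 579 ≈ 8.16 → 8.2 per hectare

density ≈ 8.2 spiny lobsters per hectare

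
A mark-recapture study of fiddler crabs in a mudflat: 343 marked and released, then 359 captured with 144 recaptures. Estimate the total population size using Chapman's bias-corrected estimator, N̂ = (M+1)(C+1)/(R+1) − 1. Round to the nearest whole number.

N ≈ 853

N̂ = (343+1)(359+1)/(144+1) − 1 = 344·360/145 − 1
= 123840/145 − 1 ≈ 854.1 − 1 ≈ 853.1 → 853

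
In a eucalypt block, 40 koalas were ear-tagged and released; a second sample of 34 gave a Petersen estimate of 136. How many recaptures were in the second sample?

R = 10

From N = M·C/R: R = M·C / N = 40·34 / 136 = 1360 / 136 = 10.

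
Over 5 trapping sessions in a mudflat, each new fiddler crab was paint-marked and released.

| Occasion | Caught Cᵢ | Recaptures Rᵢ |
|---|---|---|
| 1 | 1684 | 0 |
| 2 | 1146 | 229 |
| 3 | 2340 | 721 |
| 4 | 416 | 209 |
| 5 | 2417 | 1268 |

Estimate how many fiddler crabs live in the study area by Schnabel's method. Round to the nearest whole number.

N ≈ 8435

Marked at large before each occasion: Mᵢ = Σⱼ<ᵢ (Cⱼ − Rⱼ) → M1=0, M2=1684, M3=2601, M4=4220, M5=4427
Σ MᵢCᵢ = 0·1684 + 1684·1146 + 2601·2340 + 4220·416 + 4427·2417 = 0 + 1929864 + 6086340 + 1755520 + 10700059 = 20471783
Σ Rᵢ = 0 + 229 + 721 + 209 + 1268 = 2427
N̂ = 20471783 / 2427 ≈ 8435.0 → 8435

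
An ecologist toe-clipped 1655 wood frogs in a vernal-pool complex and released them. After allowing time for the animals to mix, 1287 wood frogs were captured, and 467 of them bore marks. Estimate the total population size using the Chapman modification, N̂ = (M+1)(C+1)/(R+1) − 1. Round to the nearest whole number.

N̂ = (1655+1)(1287+1)/(467+1) − 1 = 1656·1288/468 − 1
= 2132928/468 − 1 ≈ 4557.5 − 1 ≈ 4556.5 → 4557

N ≈ 4557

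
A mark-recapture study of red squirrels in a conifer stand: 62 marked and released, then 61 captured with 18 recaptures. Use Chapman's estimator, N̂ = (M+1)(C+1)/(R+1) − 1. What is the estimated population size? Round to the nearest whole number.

N ≈ 205

N̂ = (62+1)(61+1)/(18+1) − 1 = 63·62/19 − 1
= 3906/19 − 1 ≈ 205.6 − 1 ≈ 204.6 → 205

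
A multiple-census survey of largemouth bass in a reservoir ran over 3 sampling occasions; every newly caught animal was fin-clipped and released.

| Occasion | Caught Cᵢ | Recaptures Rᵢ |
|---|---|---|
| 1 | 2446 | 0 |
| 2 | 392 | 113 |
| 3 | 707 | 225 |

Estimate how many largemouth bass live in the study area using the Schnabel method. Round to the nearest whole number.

N ≈ 8537

Marked at large before each occasion: Mᵢ = Σⱼ<ᵢ (Cⱼ − Rⱼ) → M1=0, M2=2446, M3=2725
Σ MᵢCᵢ = 0·2446 + 2446·392 + 2725·707 = 0 + 958832 + 1926575 = 2885407
Σ Rᵢ = 0 + 113 + 225 = 338
N̂ = 2885407 / 338 ≈ 8536.7 → 8537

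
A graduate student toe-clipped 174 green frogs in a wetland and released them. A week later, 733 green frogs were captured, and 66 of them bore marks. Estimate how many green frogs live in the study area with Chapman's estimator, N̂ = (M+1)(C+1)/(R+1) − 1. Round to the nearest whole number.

N̂ = (174+1)(733+1)/(66+1) − 1 = 175·734/67 − 1
= 128450/67 − 1 ≈ 1917.2 − 1 ≈ 1916.2 → 1916

N ≈ 1916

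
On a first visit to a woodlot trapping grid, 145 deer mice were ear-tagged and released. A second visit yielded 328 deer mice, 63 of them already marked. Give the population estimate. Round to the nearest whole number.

Lincoln-Petersen assumes M/N = R/C, so N = M·C / R.
N = (145 × 328) / 63 = 47560 / 63 ≈ 754.9 → 755

N ≈ 755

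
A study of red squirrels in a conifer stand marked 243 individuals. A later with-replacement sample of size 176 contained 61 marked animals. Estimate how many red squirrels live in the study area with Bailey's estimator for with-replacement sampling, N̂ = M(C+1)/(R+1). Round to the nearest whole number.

N̂ = 243·(176+1)/(61+1) = 243·177/62 = 43011/62 ≈ 693.7 → 694

N ≈ 694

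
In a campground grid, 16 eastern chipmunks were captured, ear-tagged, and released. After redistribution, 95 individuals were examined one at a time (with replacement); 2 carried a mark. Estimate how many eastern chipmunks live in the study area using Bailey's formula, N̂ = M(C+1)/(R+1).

N̂ = 16·(95+1)/(2+1) = 16·96/3 = 1536/3 = 512

N = 512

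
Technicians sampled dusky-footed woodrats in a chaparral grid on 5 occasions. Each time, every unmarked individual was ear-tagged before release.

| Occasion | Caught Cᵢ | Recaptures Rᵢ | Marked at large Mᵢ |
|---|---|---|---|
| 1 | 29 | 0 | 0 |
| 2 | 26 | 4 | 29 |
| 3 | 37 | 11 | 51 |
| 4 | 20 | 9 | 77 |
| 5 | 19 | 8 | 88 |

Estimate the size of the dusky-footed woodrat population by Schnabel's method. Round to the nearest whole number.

Σ MᵢCᵢ = 0·29 + 29·26 + 51·37 + 77·20 + 88·19 = 0 + 754 + 1887 + 1540 + 1672 = 5853
Σ Rᵢ = 0 + 4 + 11 + 9 + 8 = 32
N̂ = 5853 / 32 ≈ 182.9 → 183

N ≈ 183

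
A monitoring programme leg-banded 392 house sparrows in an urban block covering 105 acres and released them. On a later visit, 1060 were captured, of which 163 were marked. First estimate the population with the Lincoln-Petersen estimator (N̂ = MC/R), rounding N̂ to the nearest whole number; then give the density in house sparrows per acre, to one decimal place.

N̂ = 392·1060/163 = 415520/163 ≈ 2549.2 → 2549
Density = N̂ / area = 2549 / 105 ≈ 24.28 → 24.3 per acre

density ≈ 24.3 house sparrows per acre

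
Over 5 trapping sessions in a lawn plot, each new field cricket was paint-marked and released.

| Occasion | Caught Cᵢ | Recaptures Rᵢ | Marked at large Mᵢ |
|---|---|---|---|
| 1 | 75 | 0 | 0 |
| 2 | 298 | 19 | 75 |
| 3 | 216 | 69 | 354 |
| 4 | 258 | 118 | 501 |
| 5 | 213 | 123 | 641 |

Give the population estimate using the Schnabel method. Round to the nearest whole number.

N ≈ 1108

Σ MᵢCᵢ = 0·75 + 75·298 + 354·216 + 501·258 + 641·213 = 0 + 22350 + 76464 + 129258 + 136533 = 364605
Σ Rᵢ = 0 + 19 + 69 + 118 + 123 = 329
N̂ = 364605 / 329 ≈ 1108.2 → 1108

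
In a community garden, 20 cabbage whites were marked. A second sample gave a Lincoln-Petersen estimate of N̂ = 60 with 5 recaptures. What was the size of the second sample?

From N = M·C/R: C = N·R / M = 60·5 / 20 = 300 / 20 = 15.

C = 15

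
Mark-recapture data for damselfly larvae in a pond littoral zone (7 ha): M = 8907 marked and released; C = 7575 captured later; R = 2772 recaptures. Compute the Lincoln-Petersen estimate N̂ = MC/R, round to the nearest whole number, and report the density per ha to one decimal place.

N̂ = 8907·7575/2772 = 67470525/2772 ≈ 24340.0 → 24340
Density = N̂ / area = 24340 / 7 ≈ 3477.14 → 3477.1 per ha

density ≈ 3477.1 damselfly larvae per ha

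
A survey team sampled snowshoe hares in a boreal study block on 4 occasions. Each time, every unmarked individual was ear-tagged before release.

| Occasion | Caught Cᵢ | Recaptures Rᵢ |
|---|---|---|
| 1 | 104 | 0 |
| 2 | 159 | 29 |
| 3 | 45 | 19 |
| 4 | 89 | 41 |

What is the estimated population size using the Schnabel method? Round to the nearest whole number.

Marked at large before each occasion: Mᵢ = Σⱼ<ᵢ (Cⱼ − Rⱼ) → M1=0, M2=104, M3=234, M4=260
Σ MᵢCᵢ = 0·104 + 104·159 + 234·45 + 260·89 = 0 + 16536 + 10530 + 23140 = 50206
Σ Rᵢ = 0 + 29 + 19 + 41 = 89
N̂ = 50206 / 89 ≈ 564.1 → 564

N ≈ 564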